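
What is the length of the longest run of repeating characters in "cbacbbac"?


Input: "cbacbbac"
Scanning for longest run:
  Position 1 ('b'): new char, reset run to 1
  Position 2 ('a'): new char, reset run to 1
  Position 3 ('c'): new char, reset run to 1
  Position 4 ('b'): new char, reset run to 1
  Position 5 ('b'): continues run of 'b', length=2
  Position 6 ('a'): new char, reset run to 1
  Position 7 ('c'): new char, reset run to 1
Longest run: 'b' with length 2

2


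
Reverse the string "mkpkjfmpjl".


Input: mkpkjfmpjl
Reading characters right to left:
  Position 9: 'l'
  Position 8: 'j'
  Position 7: 'p'
  Position 6: 'm'
  Position 5: 'f'
  Position 4: 'j'
  Position 3: 'k'
  Position 2: 'p'
  Position 1: 'k'
  Position 0: 'm'
Reversed: ljpmfjkpkm

ljpmfjkpkm


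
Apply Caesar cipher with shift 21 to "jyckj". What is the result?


Caesar cipher: shift "jyckj" by 21
  'j' (pos 9) + 21 = pos 4 = 'e'
  'y' (pos 24) + 21 = pos 19 = 't'
  'c' (pos 2) + 21 = pos 23 = 'x'
  'k' (pos 10) + 21 = pos 5 = 'f'
  'j' (pos 9) + 21 = pos 4 = 'e'
Result: etxfe

etxfe


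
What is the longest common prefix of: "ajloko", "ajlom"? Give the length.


Words: ajloko, ajlom
  Position 0: all 'a' => match
  Position 1: all 'j' => match
  Position 2: all 'l' => match
  Position 3: all 'o' => match
  Position 4: ('k', 'm') => mismatch, stop
LCP = "ajlo" (length 4)

4


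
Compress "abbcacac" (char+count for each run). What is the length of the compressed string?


Input: abbcacac
Runs:
  'a' x 1 => "a1"
  'b' x 2 => "b2"
  'c' x 1 => "c1"
  'a' x 1 => "a1"
  'c' x 1 => "c1"
  'a' x 1 => "a1"
  'c' x 1 => "c1"
Compressed: "a1b2c1a1c1a1c1"
Compressed length: 14

14


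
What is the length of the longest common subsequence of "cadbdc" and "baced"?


LCS of "cadbdc" and "baced"
DP table:
           b    a    c    e    d
      0    0    0    0    0    0
  c   0    0    0    1    1    1
  a   0    0    1    1    1    1
  d   0    0    1    1    1    2
  b   0    1    1    1    1    2
  d   0    1    1    1    1    2
  c   0    1    1    2    2    2
LCS length = dp[6][5] = 2

2


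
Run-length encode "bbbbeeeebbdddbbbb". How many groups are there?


Input: bbbbeeeebbdddbbbb
Scanning for consecutive runs:
  Group 1: 'b' x 4 (positions 0-3)
  Group 2: 'e' x 4 (positions 4-7)
  Group 3: 'b' x 2 (positions 8-9)
  Group 4: 'd' x 3 (positions 10-12)
  Group 5: 'b' x 4 (positions 13-16)
Total groups: 5

5


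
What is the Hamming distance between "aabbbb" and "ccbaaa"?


Comparing "aabbbb" and "ccbaaa" position by position:
  Position 0: 'a' vs 'c' => differ
  Position 1: 'a' vs 'c' => differ
  Position 2: 'b' vs 'b' => same
  Position 3: 'b' vs 'a' => differ
  Position 4: 'b' vs 'a' => differ
  Position 5: 'b' vs 'a' => differ
Total differences (Hamming distance): 5

5


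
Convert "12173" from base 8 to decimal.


Input: "12173" in base 8
Positional expansion:
  Digit '1' (value 1) x 8^4 = 4096
  Digit '2' (value 2) x 8^3 = 1024
  Digit '1' (value 1) x 8^2 = 64
  Digit '7' (value 7) x 8^1 = 56
  Digit '3' (value 3) x 8^0 = 3
Sum = 5243

5243


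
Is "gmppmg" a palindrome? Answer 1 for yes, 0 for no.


Input: gmppmg
Reversed: gmppmg
  Compare pos 0 ('g') with pos 5 ('g'): match
  Compare pos 1 ('m') with pos 4 ('m'): match
  Compare pos 2 ('p') with pos 3 ('p'): match
Result: palindrome

1


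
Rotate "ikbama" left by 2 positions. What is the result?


Input: "ikbama", rotate left by 2
First 2 characters: "ik"
Remaining characters: "bama"
Concatenate remaining + first: "bama" + "ik" = "bamaik"

bamaik


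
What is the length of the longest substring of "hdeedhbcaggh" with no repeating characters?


Input: "hdeedhbcaggh"
Sliding window (track last position of each char):
  Position 0 ('h'): window [0,0] length 1 -- new best
  Position 1 ('d'): window [0,1] length 2 -- new best
  Position 2 ('e'): window [0,2] length 3 -- new best
  Position 3 ('e'): repeat (last at 2), move window start to 3
  Position 3 ('e'): window [3,3] length 1
  Position 4 ('d'): window [3,4] length 2
  Position 5 ('h'): window [3,5] length 3
  Position 6 ('b'): window [3,6] length 4 -- new best
  Position 7 ('c'): window [3,7] length 5 -- new best
  Position 8 ('a'): window [3,8] length 6 -- new best
  Position 9 ('g'): window [3,9] length 7 -- new best
  Position 10 ('g'): repeat (last at 9), move window start to 10
  Position 10 ('g'): window [10,10] length 1
  Position 11 ('h'): window [10,11] length 2
Longest substring with no repeats: "edhbcag" with length 7

7


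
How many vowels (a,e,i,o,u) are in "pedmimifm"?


Input: pedmimifm
Checking each character:
  'p' at position 0: consonant
  'e' at position 1: vowel (running total: 1)
  'd' at position 2: consonant
  'm' at position 3: consonant
  'i' at position 4: vowel (running total: 2)
  'm' at position 5: consonant
  'i' at position 6: vowel (running total: 3)
  'f' at position 7: consonant
  'm' at position 8: consonant
Total vowels: 3

3


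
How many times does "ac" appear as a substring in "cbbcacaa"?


Searching for "ac" in "cbbcacaa"
Scanning each position:
  Position 0: "cb" => no
  Position 1: "bb" => no
  Position 2: "bc" => no
  Position 3: "ca" => no
  Position 4: "ac" => MATCH
  Position 5: "ca" => no
  Position 6: "aa" => no
Total occurrences: 1

1


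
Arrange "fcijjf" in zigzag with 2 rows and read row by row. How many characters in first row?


Zigzag "fcijjf" into 2 rows:
Placing characters:
  'f' => row 0
  'c' => row 1
  'i' => row 0
  'j' => row 1
  'j' => row 0
  'f' => row 1
Rows:
  Row 0: "fij"
  Row 1: "cjf"
First row length: 3

3


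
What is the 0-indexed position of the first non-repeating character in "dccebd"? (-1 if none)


Input: dccebd
Character frequencies:
  'b': 1
  'c': 2
  'd': 2
  'e': 1
Scanning left to right for freq == 1:
  Position 0 ('d'): freq=2, skip
  Position 1 ('c'): freq=2, skip
  Position 2 ('c'): freq=2, skip
  Position 3 ('e'): unique! => answer = 3

3


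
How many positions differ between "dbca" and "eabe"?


Comparing "dbca" and "eabe" position by position:
  Position 0: 'd' vs 'e' => DIFFER
  Position 1: 'b' vs 'a' => DIFFER
  Position 2: 'c' vs 'b' => DIFFER
  Position 3: 'a' vs 'e' => DIFFER
Positions that differ: 4

4


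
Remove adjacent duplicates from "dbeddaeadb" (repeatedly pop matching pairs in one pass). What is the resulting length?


Input: dbeddaeadb
Stack-based adjacent duplicate removal:
  Read 'd': push. Stack: d
  Read 'b': push. Stack: db
  Read 'e': push. Stack: dbe
  Read 'd': push. Stack: dbed
  Read 'd': matches stack top 'd' => pop. Stack: dbe
  Read 'a': push. Stack: dbea
  Read 'e': push. Stack: dbeae
  Read 'a': push. Stack: dbeaea
  Read 'd': push. Stack: dbeaead
  Read 'b': push. Stack: dbeaeadb
Final stack: "dbeaeadb" (length 8)

8


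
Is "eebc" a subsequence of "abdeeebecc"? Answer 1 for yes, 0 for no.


Check if "eebc" is a subsequence of "abdeeebecc"
Greedy scan:
  Position 0 ('a'): no match needed
  Position 1 ('b'): no match needed
  Position 2 ('d'): no match needed
  Position 3 ('e'): matches sub[0] = 'e'
  Position 4 ('e'): matches sub[1] = 'e'
  Position 5 ('e'): no match needed
  Position 6 ('b'): matches sub[2] = 'b'
  Position 7 ('e'): no match needed
  Position 8 ('c'): matches sub[3] = 'c'
  Position 9 ('c'): no match needed
All 4 characters matched => is a subsequence

1


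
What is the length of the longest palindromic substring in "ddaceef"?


Input: "ddaceef"
Checking substrings for palindromes:
  [0:2] "dd" (len 2) => palindrome
  [4:6] "ee" (len 2) => palindrome
Longest palindromic substring: "dd" with length 2

2


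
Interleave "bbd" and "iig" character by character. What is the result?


Interleaving "bbd" and "iig":
  Position 0: 'b' from first, 'i' from second => "bi"
  Position 1: 'b' from first, 'i' from second => "bi"
  Position 2: 'd' from first, 'g' from second => "dg"
Result: bibidg

bibidg


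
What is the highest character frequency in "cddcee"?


Input: cddcee
Character counts:
  'c': 2
  'd': 2
  'e': 2
Maximum frequency: 2

2


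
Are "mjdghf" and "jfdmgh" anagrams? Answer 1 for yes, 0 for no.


Strings: "mjdghf", "jfdmgh"
Sorted first:  dfghjm
Sorted second: dfghjm
Sorted forms match => anagrams

1


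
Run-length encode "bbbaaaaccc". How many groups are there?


Input: bbbaaaaccc
Scanning for consecutive runs:
  Group 1: 'b' x 3 (positions 0-2)
  Group 2: 'a' x 4 (positions 3-6)
  Group 3: 'c' x 3 (positions 7-9)
Total groups: 3

3


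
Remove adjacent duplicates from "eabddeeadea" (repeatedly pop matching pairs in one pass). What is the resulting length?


Input: eabddeeadea
Stack-based adjacent duplicate removal:
  Read 'e': push. Stack: e
  Read 'a': push. Stack: ea
  Read 'b': push. Stack: eab
  Read 'd': push. Stack: eabd
  Read 'd': matches stack top 'd' => pop. Stack: eab
  Read 'e': push. Stack: eabe
  Read 'e': matches stack top 'e' => pop. Stack: eab
  Read 'a': push. Stack: eaba
  Read 'd': push. Stack: eabad
  Read 'e': push. Stack: eabade
  Read 'a': push. Stack: eabadea
Final stack: "eabadea" (length 7)

7


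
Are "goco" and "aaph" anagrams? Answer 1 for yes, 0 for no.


Strings: "goco", "aaph"
Sorted first:  cgoo
Sorted second: aahp
Differ at position 0: 'c' vs 'a' => not anagrams

0


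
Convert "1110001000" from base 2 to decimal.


Input: "1110001000" in base 2
Positional expansion:
  Digit '1' (value 1) x 2^9 = 512
  Digit '1' (value 1) x 2^8 = 256
  Digit '1' (value 1) x 2^7 = 128
  Digit '0' (value 0) x 2^6 = 0
  Digit '0' (value 0) x 2^5 = 0
  Digit '0' (value 0) x 2^4 = 0
  Digit '1' (value 1) x 2^3 = 8
  Digit '0' (value 0) x 2^2 = 0
  Digit '0' (value 0) x 2^1 = 0
  Digit '0' (value 0) x 2^0 = 0
Sum = 904

904


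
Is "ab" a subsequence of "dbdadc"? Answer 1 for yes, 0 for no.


Check if "ab" is a subsequence of "dbdadc"
Greedy scan:
  Position 0 ('d'): no match needed
  Position 1 ('b'): no match needed
  Position 2 ('d'): no match needed
  Position 3 ('a'): matches sub[0] = 'a'
  Position 4 ('d'): no match needed
  Position 5 ('c'): no match needed
Only matched 1/2 characters => not a subsequence

0


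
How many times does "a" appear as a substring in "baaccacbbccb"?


Searching for "a" in "baaccacbbccb"
Scanning each position:
  Position 0: "b" => no
  Position 1: "a" => MATCH
  Position 2: "a" => MATCH
  Position 3: "c" => no
  Position 4: "c" => no
  Position 5: "a" => MATCH
  Position 6: "c" => no
  Position 7: "b" => no
  Position 8: "b" => no
  Position 9: "c" => no
  Position 10: "c" => no
  Position 11: "b" => no
Total occurrences: 3

3


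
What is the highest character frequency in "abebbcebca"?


Input: abebbcebca
Character counts:
  'a': 2
  'b': 4
  'c': 2
  'e': 2
Maximum frequency: 4

4


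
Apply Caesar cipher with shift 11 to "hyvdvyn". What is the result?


Caesar cipher: shift "hyvdvyn" by 11
  'h' (pos 7) + 11 = pos 18 = 's'
  'y' (pos 24) + 11 = pos 9 = 'j'
  'v' (pos 21) + 11 = pos 6 = 'g'
  'd' (pos 3) + 11 = pos 14 = 'o'
  'v' (pos 21) + 11 = pos 6 = 'g'
  'y' (pos 24) + 11 = pos 9 = 'j'
  'n' (pos 13) + 11 = pos 24 = 'y'
Result: sjgogjy

sjgogjy


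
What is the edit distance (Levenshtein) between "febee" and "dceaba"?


Computing edit distance: "febee" -> "dceaba"
DP table:
           d    c    e    a    b    a
      0    1    2    3    4    5    6
  f   1    1    2    3    4    5    6
  e   2    2    2    2    3    4    5
  b   3    3    3    3    3    3    4
  e   4    4    4    3    4    4    4
  e   5    5    5    4    4    5    5
Edit distance = dp[5][6] = 5

5


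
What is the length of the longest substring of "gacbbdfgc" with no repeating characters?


Input: "gacbbdfgc"
Sliding window (track last position of each char):
  Position 0 ('g'): window [0,0] length 1 -- new best
  Position 1 ('a'): window [0,1] length 2 -- new best
  Position 2 ('c'): window [0,2] length 3 -- new best
  Position 3 ('b'): window [0,3] length 4 -- new best
  Position 4 ('b'): repeat (last at 3), move window start to 4
  Position 4 ('b'): window [4,4] length 1
  Position 5 ('d'): window [4,5] length 2
  Position 6 ('f'): window [4,6] length 3
  Position 7 ('g'): window [4,7] length 4
  Position 8 ('c'): window [4,8] length 5 -- new best
Longest substring with no repeats: "bdfgc" with length 5

5


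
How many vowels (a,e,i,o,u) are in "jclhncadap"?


Input: jclhncadap
Checking each character:
  'j' at position 0: consonant
  'c' at position 1: consonant
  'l' at position 2: consonant
  'h' at position 3: consonant
  'n' at position 4: consonant
  'c' at position 5: consonant
  'a' at position 6: vowel (running total: 1)
  'd' at position 7: consonant
  'a' at position 8: vowel (running total: 2)
  'p' at position 9: consonant
Total vowels: 2

2


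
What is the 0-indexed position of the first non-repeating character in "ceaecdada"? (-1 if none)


Input: ceaecdada
Character frequencies:
  'a': 3
  'c': 2
  'd': 2
  'e': 2
Scanning left to right for freq == 1:
  Position 0 ('c'): freq=2, skip
  Position 1 ('e'): freq=2, skip
  Position 2 ('a'): freq=3, skip
  Position 3 ('e'): freq=2, skip
  Position 4 ('c'): freq=2, skip
  Position 5 ('d'): freq=2, skip
  Position 6 ('a'): freq=3, skip
  Position 7 ('d'): freq=2, skip
  Position 8 ('a'): freq=3, skip
  No unique character found => answer = -1

-1


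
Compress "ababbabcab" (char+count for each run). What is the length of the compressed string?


Input: ababbabcab
Runs:
  'a' x 1 => "a1"
  'b' x 1 => "b1"
  'a' x 1 => "a1"
  'b' x 2 => "b2"
  'a' x 1 => "a1"
  'b' x 1 => "b1"
  'c' x 1 => "c1"
  'a' x 1 => "a1"
  'b' x 1 => "b1"
Compressed: "a1b1a1b2a1b1c1a1b1"
Compressed length: 18

18


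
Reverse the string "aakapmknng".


Input: aakapmknng
Reading characters right to left:
  Position 9: 'g'
  Position 8: 'n'
  Position 7: 'n'
  Position 6: 'k'
  Position 5: 'm'
  Position 4: 'p'
  Position 3: 'a'
  Position 2: 'k'
  Position 1: 'a'
  Position 0: 'a'
Reversed: gnnkmpakaa

gnnkmpakaa


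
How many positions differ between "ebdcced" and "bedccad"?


Comparing "ebdcced" and "bedccad" position by position:
  Position 0: 'e' vs 'b' => DIFFER
  Position 1: 'b' vs 'e' => DIFFER
  Position 2: 'd' vs 'd' => same
  Position 3: 'c' vs 'c' => same
  Position 4: 'c' vs 'c' => same
  Position 5: 'e' vs 'a' => DIFFER
  Position 6: 'd' vs 'd' => same
Positions that differ: 3

3


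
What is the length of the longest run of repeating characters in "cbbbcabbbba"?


Input: "cbbbcabbbba"
Scanning for longest run:
  Position 1 ('b'): new char, reset run to 1
  Position 2 ('b'): continues run of 'b', length=2
  Position 3 ('b'): continues run of 'b', length=3
  Position 4 ('c'): new char, reset run to 1
  Position 5 ('a'): new char, reset run to 1
  Position 6 ('b'): new char, reset run to 1
  Position 7 ('b'): continues run of 'b', length=2
  Position 8 ('b'): continues run of 'b', length=3
  Position 9 ('b'): continues run of 'b', length=4
  Position 10 ('a'): new char, reset run to 1
Longest run: 'b' with length 4

4


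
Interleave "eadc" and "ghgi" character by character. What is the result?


Interleaving "eadc" and "ghgi":
  Position 0: 'e' from first, 'g' from second => "eg"
  Position 1: 'a' from first, 'h' from second => "ah"
  Position 2: 'd' from first, 'g' from second => "dg"
  Position 3: 'c' from first, 'i' from second => "ci"
Result: egahdgci

egahdgci


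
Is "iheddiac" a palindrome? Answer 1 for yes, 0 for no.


Input: iheddiac
Reversed: caiddehi
  Compare pos 0 ('i') with pos 7 ('c'): MISMATCH
  Compare pos 1 ('h') with pos 6 ('a'): MISMATCH
  Compare pos 2 ('e') with pos 5 ('i'): MISMATCH
  Compare pos 3 ('d') with pos 4 ('d'): match
Result: not a palindrome

0


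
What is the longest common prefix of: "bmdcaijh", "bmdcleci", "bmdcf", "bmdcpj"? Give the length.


Words: bmdcaijh, bmdcleci, bmdcf, bmdcpj
  Position 0: all 'b' => match
  Position 1: all 'm' => match
  Position 2: all 'd' => match
  Position 3: all 'c' => match
  Position 4: ('a', 'l', 'f', 'p') => mismatch, stop
LCP = "bmdc" (length 4)

4


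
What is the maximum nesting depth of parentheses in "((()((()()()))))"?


Input: "((()((()()()))))"
Tracking depth:
  Position 0 '(': depth becomes 1
  Position 1 '(': depth becomes 2
  Position 2 '(': depth becomes 3
  Position 3 ')': depth becomes 2
  Position 4 '(': depth becomes 3
  Position 5 '(': depth becomes 4
  Position 6 '(': depth becomes 5
  Position 7 ')': depth becomes 4
  Position 8 '(': depth becomes 5
  Position 9 ')': depth becomes 4
  Position 10 '(': depth becomes 5
  Position 11 ')': depth becomes 4
  Position 12 ')': depth becomes 3
  Position 13 ')': depth becomes 2
  Position 14 ')': depth becomes 1
  Position 15 ')': depth becomes 0
Maximum depth reached: 5

5


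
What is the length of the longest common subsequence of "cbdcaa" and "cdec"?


LCS of "cbdcaa" and "cdec"
DP table:
           c    d    e    c
      0    0    0    0    0
  c   0    1    1    1    1
  b   0    1    1    1    1
  d   0    1    2    2    2
  c   0    1    2    2    3
  a   0    1    2    2    3
  a   0    1    2    2    3
LCS length = dp[6][4] = 3

3


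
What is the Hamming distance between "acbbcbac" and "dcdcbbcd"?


Comparing "acbbcbac" and "dcdcbbcd" position by position:
  Position 0: 'a' vs 'd' => differ
  Position 1: 'c' vs 'c' => same
  Position 2: 'b' vs 'd' => differ
  Position 3: 'b' vs 'c' => differ
  Position 4: 'c' vs 'b' => differ
  Position 5: 'b' vs 'b' => same
  Position 6: 'a' vs 'c' => differ
  Position 7: 'c' vs 'd' => differ
Total differences (Hamming distance): 6

6


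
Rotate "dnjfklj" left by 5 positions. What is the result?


Input: "dnjfklj", rotate left by 5
First 5 characters: "dnjfk"
Remaining characters: "lj"
Concatenate remaining + first: "lj" + "dnjfk" = "ljdnjfk"

ljdnjfk


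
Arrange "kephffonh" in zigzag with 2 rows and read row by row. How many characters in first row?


Zigzag "kephffonh" into 2 rows:
Placing characters:
  'k' => row 0
  'e' => row 1
  'p' => row 0
  'h' => row 1
  'f' => row 0
  'f' => row 1
  'o' => row 0
  'n' => row 1
  'h' => row 0
Rows:
  Row 0: "kpfoh"
  Row 1: "ehfn"
First row length: 5

5


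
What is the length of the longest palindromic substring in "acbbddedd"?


Input: "acbbddedd"
Checking substrings for palindromes:
  [4:9] "ddedd" (len 5) => palindrome
  [5:8] "ded" (len 3) => palindrome
  [2:4] "bb" (len 2) => palindrome
  [4:6] "dd" (len 2) => palindrome
  [7:9] "dd" (len 2) => palindrome
Longest palindromic substring: "ddedd" with length 5

5


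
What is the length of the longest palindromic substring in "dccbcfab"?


Input: "dccbcfab"
Checking substrings for palindromes:
  [2:5] "cbc" (len 3) => palindrome
  [1:3] "cc" (len 2) => palindrome
Longest palindromic substring: "cbc" with length 3

3


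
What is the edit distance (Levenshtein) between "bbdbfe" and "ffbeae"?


Computing edit distance: "bbdbfe" -> "ffbeae"
DP table:
           f    f    b    e    a    e
      0    1    2    3    4    5    6
  b   1    1    2    2    3    4    5
  b   2    2    2    2    3    4    5
  d   3    3    3    3    3    4    5
  b   4    4    4    3    4    4    5
  f   5    4    4    4    4    5    5
  e   6    5    5    5    4    5    5
Edit distance = dp[6][6] = 5

5


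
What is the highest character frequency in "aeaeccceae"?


Input: aeaeccceae
Character counts:
  'a': 3
  'c': 3
  'e': 4
Maximum frequency: 4

4


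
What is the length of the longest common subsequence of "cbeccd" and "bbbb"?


LCS of "cbeccd" and "bbbb"
DP table:
           b    b    b    b
      0    0    0    0    0
  c   0    0    0    0    0
  b   0    1    1    1    1
  e   0    1    1    1    1
  c   0    1    1    1    1
  c   0    1    1    1    1
  d   0    1    1    1    1
LCS length = dp[6][4] = 1

1


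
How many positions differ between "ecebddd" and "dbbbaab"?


Comparing "ecebddd" and "dbbbaab" position by position:
  Position 0: 'e' vs 'd' => DIFFER
  Position 1: 'c' vs 'b' => DIFFER
  Position 2: 'e' vs 'b' => DIFFER
  Position 3: 'b' vs 'b' => same
  Position 4: 'd' vs 'a' => DIFFER
  Position 5: 'd' vs 'a' => DIFFER
  Position 6: 'd' vs 'b' => DIFFER
Positions that differ: 6

6


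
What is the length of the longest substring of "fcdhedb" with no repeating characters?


Input: "fcdhedb"
Sliding window (track last position of each char):
  Position 0 ('f'): window [0,0] length 1 -- new best
  Position 1 ('c'): window [0,1] length 2 -- new best
  Position 2 ('d'): window [0,2] length 3 -- new best
  Position 3 ('h'): window [0,3] length 4 -- new best
  Position 4 ('e'): window [0,4] length 5 -- new best
  Position 5 ('d'): repeat (last at 2), move window start to 3
  Position 5 ('d'): window [3,5] length 3
  Position 6 ('b'): window [3,6] length 4
Longest substring with no repeats: "fcdhe" with length 5

5


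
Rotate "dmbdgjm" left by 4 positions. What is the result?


Input: "dmbdgjm", rotate left by 4
First 4 characters: "dmbd"
Remaining characters: "gjm"
Concatenate remaining + first: "gjm" + "dmbd" = "gjmdmbd"

gjmdmbd


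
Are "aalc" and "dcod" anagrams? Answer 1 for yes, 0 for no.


Strings: "aalc", "dcod"
Sorted first:  aacl
Sorted second: cddo
Differ at position 0: 'a' vs 'c' => not anagrams

0


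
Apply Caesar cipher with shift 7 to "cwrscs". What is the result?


Caesar cipher: shift "cwrscs" by 7
  'c' (pos 2) + 7 = pos 9 = 'j'
  'w' (pos 22) + 7 = pos 3 = 'd'
  'r' (pos 17) + 7 = pos 24 = 'y'
  's' (pos 18) + 7 = pos 25 = 'z'
  'c' (pos 2) + 7 = pos 9 = 'j'
  's' (pos 18) + 7 = pos 25 = 'z'
Result: jdyzjz

jdyzjz


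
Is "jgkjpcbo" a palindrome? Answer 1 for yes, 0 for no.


Input: jgkjpcbo
Reversed: obcpjkgj
  Compare pos 0 ('j') with pos 7 ('o'): MISMATCH
  Compare pos 1 ('g') with pos 6 ('b'): MISMATCH
  Compare pos 2 ('k') with pos 5 ('c'): MISMATCH
  Compare pos 3 ('j') with pos 4 ('p'): MISMATCH
Result: not a palindrome

0


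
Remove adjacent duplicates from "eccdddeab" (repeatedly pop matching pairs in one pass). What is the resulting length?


Input: eccdddeab
Stack-based adjacent duplicate removal:
  Read 'e': push. Stack: e
  Read 'c': push. Stack: ec
  Read 'c': matches stack top 'c' => pop. Stack: e
  Read 'd': push. Stack: ed
  Read 'd': matches stack top 'd' => pop. Stack: e
  Read 'd': push. Stack: ed
  Read 'e': push. Stack: ede
  Read 'a': push. Stack: edea
  Read 'b': push. Stack: edeab
Final stack: "edeab" (length 5)

5


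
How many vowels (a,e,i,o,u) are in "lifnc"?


Input: lifnc
Checking each character:
  'l' at position 0: consonant
  'i' at position 1: vowel (running total: 1)
  'f' at position 2: consonant
  'n' at position 3: consonant
  'c' at position 4: consonant
Total vowels: 1

1


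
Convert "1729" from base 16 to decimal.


Input: "1729" in base 16
Positional expansion:
  Digit '1' (value 1) x 16^3 = 4096
  Digit '7' (value 7) x 16^2 = 1792
  Digit '2' (value 2) x 16^1 = 32
  Digit '9' (value 9) x 16^0 = 9
Sum = 5929

5929


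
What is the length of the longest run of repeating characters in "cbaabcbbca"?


Input: "cbaabcbbca"
Scanning for longest run:
  Position 1 ('b'): new char, reset run to 1
  Position 2 ('a'): new char, reset run to 1
  Position 3 ('a'): continues run of 'a', length=2
  Position 4 ('b'): new char, reset run to 1
  Position 5 ('c'): new char, reset run to 1
  Position 6 ('b'): new char, reset run to 1
  Position 7 ('b'): continues run of 'b', length=2
  Position 8 ('c'): new char, reset run to 1
  Position 9 ('a'): new char, reset run to 1
Longest run: 'a' with length 2

2


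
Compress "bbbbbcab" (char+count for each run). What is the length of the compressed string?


Input: bbbbbcab
Runs:
  'b' x 5 => "b5"
  'c' x 1 => "c1"
  'a' x 1 => "a1"
  'b' x 1 => "b1"
Compressed: "b5c1a1b1"
Compressed length: 8

8


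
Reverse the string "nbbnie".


Input: nbbnie
Reading characters right to left:
  Position 5: 'e'
  Position 4: 'i'
  Position 3: 'n'
  Position 2: 'b'
  Position 1: 'b'
  Position 0: 'n'
Reversed: einbbn

einbbn


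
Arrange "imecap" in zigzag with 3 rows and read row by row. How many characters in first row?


Zigzag "imecap" into 3 rows:
Placing characters:
  'i' => row 0
  'm' => row 1
  'e' => row 2
  'c' => row 1
  'a' => row 0
  'p' => row 1
Rows:
  Row 0: "ia"
  Row 1: "mcp"
  Row 2: "e"
First row length: 2

2


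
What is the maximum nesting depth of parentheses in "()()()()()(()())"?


Input: "()()()()()(()())"
Tracking depth:
  Position 0 '(': depth becomes 1
  Position 1 ')': depth becomes 0
  Position 2 '(': depth becomes 1
  Position 3 ')': depth becomes 0
  Position 4 '(': depth becomes 1
  Position 5 ')': depth becomes 0
  Position 6 '(': depth becomes 1
  Position 7 ')': depth becomes 0
  Position 8 '(': depth becomes 1
  Position 9 ')': depth becomes 0
  Position 10 '(': depth becomes 1
  Position 11 '(': depth becomes 2
  Position 12 ')': depth becomes 1
  Position 13 '(': depth becomes 2
  Position 14 ')': depth becomes 1
  Position 15 ')': depth becomes 0
Maximum depth reached: 2

2


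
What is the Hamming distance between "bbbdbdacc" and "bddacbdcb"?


Comparing "bbbdbdacc" and "bddacbdcb" position by position:
  Position 0: 'b' vs 'b' => same
  Position 1: 'b' vs 'd' => differ
  Position 2: 'b' vs 'd' => differ
  Position 3: 'd' vs 'a' => differ
  Position 4: 'b' vs 'c' => differ
  Position 5: 'd' vs 'b' => differ
  Position 6: 'a' vs 'd' => differ
  Position 7: 'c' vs 'c' => same
  Position 8: 'c' vs 'b' => differ
Total differences (Hamming distance): 7

7


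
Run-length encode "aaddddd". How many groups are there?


Input: aaddddd
Scanning for consecutive runs:
  Group 1: 'a' x 2 (positions 0-1)
  Group 2: 'd' x 5 (positions 2-6)
Total groups: 2

2


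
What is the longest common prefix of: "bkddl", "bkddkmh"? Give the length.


Words: bkddl, bkddkmh
  Position 0: all 'b' => match
  Position 1: all 'k' => match
  Position 2: all 'd' => match
  Position 3: all 'd' => match
  Position 4: ('l', 'k') => mismatch, stop
LCP = "bkdd" (length 4)

4


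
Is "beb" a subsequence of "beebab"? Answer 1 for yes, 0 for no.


Check if "beb" is a subsequence of "beebab"
Greedy scan:
  Position 0 ('b'): matches sub[0] = 'b'
  Position 1 ('e'): matches sub[1] = 'e'
  Position 2 ('e'): no match needed
  Position 3 ('b'): matches sub[2] = 'b'
  Position 4 ('a'): no match needed
  Position 5 ('b'): no match needed
All 3 characters matched => is a subsequence

1


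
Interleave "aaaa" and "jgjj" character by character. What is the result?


Interleaving "aaaa" and "jgjj":
  Position 0: 'a' from first, 'j' from second => "aj"
  Position 1: 'a' from first, 'g' from second => "ag"
  Position 2: 'a' from first, 'j' from second => "aj"
  Position 3: 'a' from first, 'j' from second => "aj"
Result: ajagajaj

ajagajaj


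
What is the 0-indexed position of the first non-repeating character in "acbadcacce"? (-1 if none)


Input: acbadcacce
Character frequencies:
  'a': 3
  'b': 1
  'c': 4
  'd': 1
  'e': 1
Scanning left to right for freq == 1:
  Position 0 ('a'): freq=3, skip
  Position 1 ('c'): freq=4, skip
  Position 2 ('b'): unique! => answer = 2

2


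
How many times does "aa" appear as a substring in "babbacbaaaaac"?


Searching for "aa" in "babbacbaaaaac"
Scanning each position:
  Position 0: "ba" => no
  Position 1: "ab" => no
  Position 2: "bb" => no
  Position 3: "ba" => no
  Position 4: "ac" => no
  Position 5: "cb" => no
  Position 6: "ba" => no
  Position 7: "aa" => MATCH
  Position 8: "aa" => MATCH
  Position 9: "aa" => MATCH
  Position 10: "aa" => MATCH
  Position 11: "ac" => no
Total occurrences: 4

4


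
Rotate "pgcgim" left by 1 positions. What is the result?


Input: "pgcgim", rotate left by 1
First 1 characters: "p"
Remaining characters: "gcgim"
Concatenate remaining + first: "gcgim" + "p" = "gcgimp"

gcgimp


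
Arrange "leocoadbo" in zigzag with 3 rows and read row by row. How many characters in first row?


Zigzag "leocoadbo" into 3 rows:
Placing characters:
  'l' => row 0
  'e' => row 1
  'o' => row 2
  'c' => row 1
  'o' => row 0
  'a' => row 1
  'd' => row 2
  'b' => row 1
  'o' => row 0
Rows:
  Row 0: "loo"
  Row 1: "ecab"
  Row 2: "od"
First row length: 3

3


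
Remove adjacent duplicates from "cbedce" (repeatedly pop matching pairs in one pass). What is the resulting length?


Input: cbedce
Stack-based adjacent duplicate removal:
  Read 'c': push. Stack: c
  Read 'b': push. Stack: cb
  Read 'e': push. Stack: cbe
  Read 'd': push. Stack: cbed
  Read 'c': push. Stack: cbedc
  Read 'e': push. Stack: cbedce
Final stack: "cbedce" (length 6)

6


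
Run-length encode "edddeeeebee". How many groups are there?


Input: edddeeeebee
Scanning for consecutive runs:
  Group 1: 'e' x 1 (positions 0-0)
  Group 2: 'd' x 3 (positions 1-3)
  Group 3: 'e' x 4 (positions 4-7)
  Group 4: 'b' x 1 (positions 8-8)
  Group 5: 'e' x 2 (positions 9-10)
Total groups: 5

5


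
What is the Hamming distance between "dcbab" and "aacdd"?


Comparing "dcbab" and "aacdd" position by position:
  Position 0: 'd' vs 'a' => differ
  Position 1: 'c' vs 'a' => differ
  Position 2: 'b' vs 'c' => differ
  Position 3: 'a' vs 'd' => differ
  Position 4: 'b' vs 'd' => differ
Total differences (Hamming distance): 5

5


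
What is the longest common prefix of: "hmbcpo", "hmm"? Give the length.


Words: hmbcpo, hmm
  Position 0: all 'h' => match
  Position 1: all 'm' => match
  Position 2: ('b', 'm') => mismatch, stop
LCP = "hm" (length 2)

2


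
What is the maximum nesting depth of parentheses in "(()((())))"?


Input: "(()((())))"
Tracking depth:
  Position 0 '(': depth becomes 1
  Position 1 '(': depth becomes 2
  Position 2 ')': depth becomes 1
  Position 3 '(': depth becomes 2
  Position 4 '(': depth becomes 3
  Position 5 '(': depth becomes 4
  Position 6 ')': depth becomes 3
  Position 7 ')': depth becomes 2
  Position 8 ')': depth becomes 1
  Position 9 ')': depth becomes 0
Maximum depth reached: 4

4


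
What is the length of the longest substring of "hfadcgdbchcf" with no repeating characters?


Input: "hfadcgdbchcf"
Sliding window (track last position of each char):
  Position 0 ('h'): window [0,0] length 1 -- new best
  Position 1 ('f'): window [0,1] length 2 -- new best
  Position 2 ('a'): window [0,2] length 3 -- new best
  Position 3 ('d'): window [0,3] length 4 -- new best
  Position 4 ('c'): window [0,4] length 5 -- new best
  Position 5 ('g'): window [0,5] length 6 -- new best
  Position 6 ('d'): repeat (last at 3), move window start to 4
  Position 6 ('d'): window [4,6] length 3
  Position 7 ('b'): window [4,7] length 4
  Position 8 ('c'): repeat (last at 4), move window start to 5
  Position 8 ('c'): window [5,8] length 4
  Position 9 ('h'): window [5,9] length 5
  Position 10 ('c'): repeat (last at 8), move window start to 9
  Position 10 ('c'): window [9,10] length 2
  Position 11 ('f'): window [9,11] length 3
Longest substring with no repeats: "hfadcg" with length 6

6


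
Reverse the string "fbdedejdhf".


Input: fbdedejdhf
Reading characters right to left:
  Position 9: 'f'
  Position 8: 'h'
  Position 7: 'd'
  Position 6: 'j'
  Position 5: 'e'
  Position 4: 'd'
  Position 3: 'e'
  Position 2: 'd'
  Position 1: 'b'
  Position 0: 'f'
Reversed: fhdjededbf

fhdjededbf


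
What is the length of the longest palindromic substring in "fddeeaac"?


Input: "fddeeaac"
Checking substrings for palindromes:
  [1:3] "dd" (len 2) => palindrome
  [3:5] "ee" (len 2) => palindrome
  [5:7] "aa" (len 2) => palindrome
Longest palindromic substring: "dd" with length 2

2


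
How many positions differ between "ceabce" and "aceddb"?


Comparing "ceabce" and "aceddb" position by position:
  Position 0: 'c' vs 'a' => DIFFER
  Position 1: 'e' vs 'c' => DIFFER
  Position 2: 'a' vs 'e' => DIFFER
  Position 3: 'b' vs 'd' => DIFFER
  Position 4: 'c' vs 'd' => DIFFER
  Position 5: 'e' vs 'b' => DIFFER
Positions that differ: 6

6


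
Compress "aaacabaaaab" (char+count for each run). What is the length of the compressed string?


Input: aaacabaaaab
Runs:
  'a' x 3 => "a3"
  'c' x 1 => "c1"
  'a' x 1 => "a1"
  'b' x 1 => "b1"
  'a' x 4 => "a4"
  'b' x 1 => "b1"
Compressed: "a3c1a1b1a4b1"
Compressed length: 12

12


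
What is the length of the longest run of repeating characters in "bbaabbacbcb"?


Input: "bbaabbacbcb"
Scanning for longest run:
  Position 1 ('b'): continues run of 'b', length=2
  Position 2 ('a'): new char, reset run to 1
  Position 3 ('a'): continues run of 'a', length=2
  Position 4 ('b'): new char, reset run to 1
  Position 5 ('b'): continues run of 'b', length=2
  Position 6 ('a'): new char, reset run to 1
  Position 7 ('c'): new char, reset run to 1
  Position 8 ('b'): new char, reset run to 1
  Position 9 ('c'): new char, reset run to 1
  Position 10 ('b'): new char, reset run to 1
Longest run: 'b' with length 2

2


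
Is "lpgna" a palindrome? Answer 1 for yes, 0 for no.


Input: lpgna
Reversed: angpl
  Compare pos 0 ('l') with pos 4 ('a'): MISMATCH
  Compare pos 1 ('p') with pos 3 ('n'): MISMATCH
Result: not a palindrome

0


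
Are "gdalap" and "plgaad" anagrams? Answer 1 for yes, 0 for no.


Strings: "gdalap", "plgaad"
Sorted first:  aadglp
Sorted second: aadglp
Sorted forms match => anagrams

1


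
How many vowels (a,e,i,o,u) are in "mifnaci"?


Input: mifnaci
Checking each character:
  'm' at position 0: consonant
  'i' at position 1: vowel (running total: 1)
  'f' at position 2: consonant
  'n' at position 3: consonant
  'a' at position 4: vowel (running total: 2)
  'c' at position 5: consonant
  'i' at position 6: vowel (running total: 3)
Total vowels: 3

3


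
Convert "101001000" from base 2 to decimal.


Input: "101001000" in base 2
Positional expansion:
  Digit '1' (value 1) x 2^8 = 256
  Digit '0' (value 0) x 2^7 = 0
  Digit '1' (value 1) x 2^6 = 64
  Digit '0' (value 0) x 2^5 = 0
  Digit '0' (value 0) x 2^4 = 0
  Digit '1' (value 1) x 2^3 = 8
  Digit '0' (value 0) x 2^2 = 0
  Digit '0' (value 0) x 2^1 = 0
  Digit '0' (value 0) x 2^0 = 0
Sum = 328

328


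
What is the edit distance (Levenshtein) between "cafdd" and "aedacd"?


Computing edit distance: "cafdd" -> "aedacd"
DP table:
           a    e    d    a    c    d
      0    1    2    3    4    5    6
  c   1    1    2    3    4    4    5
  a   2    1    2    3    3    4    5
  f   3    2    2    3    4    4    5
  d   4    3    3    2    3    4    4
  d   5    4    4    3    3    4    4
Edit distance = dp[5][6] = 4

4


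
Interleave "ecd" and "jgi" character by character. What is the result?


Interleaving "ecd" and "jgi":
  Position 0: 'e' from first, 'j' from second => "ej"
  Position 1: 'c' from first, 'g' from second => "cg"
  Position 2: 'd' from first, 'i' from second => "di"
Result: ejcgdi

ejcgdi


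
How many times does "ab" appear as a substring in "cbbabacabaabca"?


Searching for "ab" in "cbbabacabaabca"
Scanning each position:
  Position 0: "cb" => no
  Position 1: "bb" => no
  Position 2: "ba" => no
  Position 3: "ab" => MATCH
  Position 4: "ba" => no
  Position 5: "ac" => no
  Position 6: "ca" => no
  Position 7: "ab" => MATCH
  Position 8: "ba" => no
  Position 9: "aa" => no
  Position 10: "ab" => MATCH
  Position 11: "bc" => no
  Position 12: "ca" => no
Total occurrences: 3

3


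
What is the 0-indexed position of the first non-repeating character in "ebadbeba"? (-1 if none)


Input: ebadbeba
Character frequencies:
  'a': 2
  'b': 3
  'd': 1
  'e': 2
Scanning left to right for freq == 1:
  Position 0 ('e'): freq=2, skip
  Position 1 ('b'): freq=3, skip
  Position 2 ('a'): freq=2, skip
  Position 3 ('d'): unique! => answer = 3

3


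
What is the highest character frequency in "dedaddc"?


Input: dedaddc
Character counts:
  'a': 1
  'c': 1
  'd': 4
  'e': 1
Maximum frequency: 4

4


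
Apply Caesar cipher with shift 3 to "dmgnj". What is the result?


Caesar cipher: shift "dmgnj" by 3
  'd' (pos 3) + 3 = pos 6 = 'g'
  'm' (pos 12) + 3 = pos 15 = 'p'
  'g' (pos 6) + 3 = pos 9 = 'j'
  'n' (pos 13) + 3 = pos 16 = 'q'
  'j' (pos 9) + 3 = pos 12 = 'm'
Result: gpjqm

gpjqm


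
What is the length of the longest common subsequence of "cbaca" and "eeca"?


LCS of "cbaca" and "eeca"
DP table:
           e    e    c    a
      0    0    0    0    0
  c   0    0    0    1    1
  b   0    0    0    1    1
  a   0    0    0    1    2
  c   0    0    0    1    2
  a   0    0    0    1    2
LCS length = dp[5][4] = 2

2


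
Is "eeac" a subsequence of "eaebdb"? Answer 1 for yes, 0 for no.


Check if "eeac" is a subsequence of "eaebdb"
Greedy scan:
  Position 0 ('e'): matches sub[0] = 'e'
  Position 1 ('a'): no match needed
  Position 2 ('e'): matches sub[1] = 'e'
  Position 3 ('b'): no match needed
  Position 4 ('d'): no match needed
  Position 5 ('b'): no match needed
Only matched 2/4 characters => not a subsequence

0


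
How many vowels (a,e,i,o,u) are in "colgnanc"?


Input: colgnanc
Checking each character:
  'c' at position 0: consonant
  'o' at position 1: vowel (running total: 1)
  'l' at position 2: consonant
  'g' at position 3: consonant
  'n' at position 4: consonant
  'a' at position 5: vowel (running total: 2)
  'n' at position 6: consonant
  'c' at position 7: consonant
Total vowels: 2

2


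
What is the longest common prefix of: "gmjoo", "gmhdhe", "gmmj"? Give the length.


Words: gmjoo, gmhdhe, gmmj
  Position 0: all 'g' => match
  Position 1: all 'm' => match
  Position 2: ('j', 'h', 'm') => mismatch, stop
LCP = "gm" (length 2)

2


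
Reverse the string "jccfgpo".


Input: jccfgpo
Reading characters right to left:
  Position 6: 'o'
  Position 5: 'p'
  Position 4: 'g'
  Position 3: 'f'
  Position 2: 'c'
  Position 1: 'c'
  Position 0: 'j'
Reversed: opgfccj

opgfccj


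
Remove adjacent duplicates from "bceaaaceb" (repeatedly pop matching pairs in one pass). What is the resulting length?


Input: bceaaaceb
Stack-based adjacent duplicate removal:
  Read 'b': push. Stack: b
  Read 'c': push. Stack: bc
  Read 'e': push. Stack: bce
  Read 'a': push. Stack: bcea
  Read 'a': matches stack top 'a' => pop. Stack: bce
  Read 'a': push. Stack: bcea
  Read 'c': push. Stack: bceac
  Read 'e': push. Stack: bceace
  Read 'b': push. Stack: bceaceb
Final stack: "bceaceb" (length 7)

7


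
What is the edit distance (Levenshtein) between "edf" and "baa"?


Computing edit distance: "edf" -> "baa"
DP table:
           b    a    a
      0    1    2    3
  e   1    1    2    3
  d   2    2    2    3
  f   3    3    3    3
Edit distance = dp[3][3] = 3

3


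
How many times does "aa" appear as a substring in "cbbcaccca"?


Searching for "aa" in "cbbcaccca"
Scanning each position:
  Position 0: "cb" => no
  Position 1: "bb" => no
  Position 2: "bc" => no
  Position 3: "ca" => no
  Position 4: "ac" => no
  Position 5: "cc" => no
  Position 6: "cc" => no
  Position 7: "ca" => no
Total occurrences: 0

0


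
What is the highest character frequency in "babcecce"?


Input: babcecce
Character counts:
  'a': 1
  'b': 2
  'c': 3
  'e': 2
Maximum frequency: 3

3


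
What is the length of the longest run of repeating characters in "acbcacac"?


Input: "acbcacac"
Scanning for longest run:
  Position 1 ('c'): new char, reset run to 1
  Position 2 ('b'): new char, reset run to 1
  Position 3 ('c'): new char, reset run to 1
  Position 4 ('a'): new char, reset run to 1
  Position 5 ('c'): new char, reset run to 1
  Position 6 ('a'): new char, reset run to 1
  Position 7 ('c'): new char, reset run to 1
Longest run: 'a' with length 1

1


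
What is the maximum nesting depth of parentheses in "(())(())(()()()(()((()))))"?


Input: "(())(())(()()()(()((()))))"
Tracking depth:
  Position 0 '(': depth becomes 1
  Position 1 '(': depth becomes 2
  Position 2 ')': depth becomes 1
  Position 3 ')': depth becomes 0
  Position 4 '(': depth becomes 1
  Position 5 '(': depth becomes 2
  Position 6 ')': depth becomes 1
  Position 7 ')': depth becomes 0
  Position 8 '(': depth becomes 1
  Position 9 '(': depth becomes 2
  Position 10 ')': depth becomes 1
  Position 11 '(': depth becomes 2
  Position 12 ')': depth becomes 1
  Position 13 '(': depth becomes 2
  Position 14 ')': depth becomes 1
  Position 15 '(': depth becomes 2
  Position 16 '(': depth becomes 3
  Position 17 ')': depth becomes 2
  Position 18 '(': depth becomes 3
  Position 19 '(': depth becomes 4
  Position 20 '(': depth becomes 5
  Position 21 ')': depth becomes 4
  Position 22 ')': depth becomes 3
  Position 23 ')': depth becomes 2
  Position 24 ')': depth becomes 1
  Position 25 ')': depth becomes 0
Maximum depth reached: 5

5
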